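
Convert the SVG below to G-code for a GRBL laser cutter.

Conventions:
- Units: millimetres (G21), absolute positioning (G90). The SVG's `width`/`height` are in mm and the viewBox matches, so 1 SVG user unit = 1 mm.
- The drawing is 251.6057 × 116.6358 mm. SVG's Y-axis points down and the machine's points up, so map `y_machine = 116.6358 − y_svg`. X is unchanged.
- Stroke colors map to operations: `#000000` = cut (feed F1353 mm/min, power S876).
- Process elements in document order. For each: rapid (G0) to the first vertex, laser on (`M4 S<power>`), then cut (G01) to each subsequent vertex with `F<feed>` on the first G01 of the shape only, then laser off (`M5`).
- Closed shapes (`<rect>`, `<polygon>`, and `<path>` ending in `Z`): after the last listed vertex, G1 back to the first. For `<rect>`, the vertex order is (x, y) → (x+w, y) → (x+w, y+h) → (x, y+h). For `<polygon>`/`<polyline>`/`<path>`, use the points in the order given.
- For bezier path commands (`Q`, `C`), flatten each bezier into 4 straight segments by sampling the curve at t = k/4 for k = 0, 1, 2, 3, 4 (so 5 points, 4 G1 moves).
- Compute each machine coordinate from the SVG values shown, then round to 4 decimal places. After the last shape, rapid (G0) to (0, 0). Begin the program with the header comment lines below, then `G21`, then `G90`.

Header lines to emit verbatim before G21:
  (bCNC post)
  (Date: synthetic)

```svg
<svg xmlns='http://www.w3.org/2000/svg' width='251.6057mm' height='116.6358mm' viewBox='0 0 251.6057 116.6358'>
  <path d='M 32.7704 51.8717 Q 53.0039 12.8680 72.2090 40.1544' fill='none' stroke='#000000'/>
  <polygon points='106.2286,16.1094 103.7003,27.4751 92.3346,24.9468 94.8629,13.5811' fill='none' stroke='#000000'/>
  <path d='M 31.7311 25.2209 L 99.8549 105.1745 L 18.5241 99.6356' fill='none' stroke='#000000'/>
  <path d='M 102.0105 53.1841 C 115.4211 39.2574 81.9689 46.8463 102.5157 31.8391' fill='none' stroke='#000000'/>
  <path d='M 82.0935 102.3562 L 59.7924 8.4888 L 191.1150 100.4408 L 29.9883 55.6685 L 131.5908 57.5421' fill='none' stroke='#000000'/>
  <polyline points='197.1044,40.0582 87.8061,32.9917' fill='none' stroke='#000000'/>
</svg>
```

(bCNC post)
(Date: synthetic)
G21
G90
G0 X32.7704 Y64.7641
M4 S876
G01 X42.8229 Y80.1228 F1353
G01 X52.7468 Y87.1953
G01 X62.5422 Y85.9815
G01 X72.2090 Y76.4814
M5
G0 X106.2286 Y100.5264
M4 S876
G01 X103.7003 Y89.1607 F1353
G01 X92.3346 Y91.6890
G01 X94.8629 Y103.0547
G01 X106.2286 Y100.5264
M5
G0 X31.7311 Y91.4149
M4 S876
G01 X99.8549 Y11.4613 F1353
G01 X18.5241 Y17.0002
M5
G0 X102.0105 Y63.4517
M4 S876
G01 X104.8576 Y70.5518 F1353
G01 X99.5870 Y73.7190
G01 X95.6544 Y77.0888
G01 X102.5157 Y84.7967
M5
G0 X82.0935 Y14.2796
M4 S876
G01 X59.7924 Y108.1470 F1353
G01 X191.1150 Y16.1950
G01 X29.9883 Y60.9673
G01 X131.5908 Y59.0937
M5
G0 X197.1044 Y76.5776
M4 S876
G01 X87.8061 Y83.6441 F1353
M5
G0 X0.0000 Y0.0000

viewBox `0 0 251.6057 116.6358` with mm width/height → 1 unit = 1 mm. Flip: y_m = 116.6358 − y_svg.

**Shape 1** — `<path>` quadratic bezier, stroke `#000000` → cut (S876, F1353). Control points (SVG): P0=(32.7704,51.8717), P1=(53.0039,12.8680), P2=(72.2090,40.1544); sampled at t=k/4. Machine vertices: (32.7704,64.7641) → (42.8229,80.1228) → (52.7468,87.1953) → (62.5422,85.9815) → (72.2090,76.4814). Open path.

**Shape 2** — `<polygon>` regular polygon, stroke `#000000` → cut (S876, F1353). Machine vertices: (106.2286,100.5264) → (103.7003,89.1607) → (92.3346,91.6890) → (94.8629,103.0547) → (106.2286,100.5264). Closed: final G1 returns to the first vertex.

**Shape 3** — `<path>` open polyline, stroke `#000000` → cut (S876, F1353). Machine vertices: (31.7311,91.4149) → (99.8549,11.4613) → (18.5241,17.0002). Open path.

**Shape 4** — `<path>` cubic bezier, stroke `#000000` → cut (S876, F1353). Control points (SVG): P0=(102.0105,53.1841), P1=(115.4211,39.2574), P2=(81.9689,46.8463), P3=(102.5157,31.8391); sampled at t=k/4. Machine vertices: (102.0105,63.4517) → (104.8576,70.5518) → (99.5870,73.7190) → (95.6544,77.0888) → (102.5157,84.7967). Open path.

**Shape 5** — `<path>` open polyline, stroke `#000000` → cut (S876, F1353). Machine vertices: (82.0935,14.2796) → (59.7924,108.1470) → (191.1150,16.1950) → (29.9883,60.9673) → (131.5908,59.0937). Open path.

**Shape 6** — `<polyline>` line segment, stroke `#000000` → cut (S876, F1353). Machine vertices: (197.1044,76.5776) → (87.8061,83.6441). Open path.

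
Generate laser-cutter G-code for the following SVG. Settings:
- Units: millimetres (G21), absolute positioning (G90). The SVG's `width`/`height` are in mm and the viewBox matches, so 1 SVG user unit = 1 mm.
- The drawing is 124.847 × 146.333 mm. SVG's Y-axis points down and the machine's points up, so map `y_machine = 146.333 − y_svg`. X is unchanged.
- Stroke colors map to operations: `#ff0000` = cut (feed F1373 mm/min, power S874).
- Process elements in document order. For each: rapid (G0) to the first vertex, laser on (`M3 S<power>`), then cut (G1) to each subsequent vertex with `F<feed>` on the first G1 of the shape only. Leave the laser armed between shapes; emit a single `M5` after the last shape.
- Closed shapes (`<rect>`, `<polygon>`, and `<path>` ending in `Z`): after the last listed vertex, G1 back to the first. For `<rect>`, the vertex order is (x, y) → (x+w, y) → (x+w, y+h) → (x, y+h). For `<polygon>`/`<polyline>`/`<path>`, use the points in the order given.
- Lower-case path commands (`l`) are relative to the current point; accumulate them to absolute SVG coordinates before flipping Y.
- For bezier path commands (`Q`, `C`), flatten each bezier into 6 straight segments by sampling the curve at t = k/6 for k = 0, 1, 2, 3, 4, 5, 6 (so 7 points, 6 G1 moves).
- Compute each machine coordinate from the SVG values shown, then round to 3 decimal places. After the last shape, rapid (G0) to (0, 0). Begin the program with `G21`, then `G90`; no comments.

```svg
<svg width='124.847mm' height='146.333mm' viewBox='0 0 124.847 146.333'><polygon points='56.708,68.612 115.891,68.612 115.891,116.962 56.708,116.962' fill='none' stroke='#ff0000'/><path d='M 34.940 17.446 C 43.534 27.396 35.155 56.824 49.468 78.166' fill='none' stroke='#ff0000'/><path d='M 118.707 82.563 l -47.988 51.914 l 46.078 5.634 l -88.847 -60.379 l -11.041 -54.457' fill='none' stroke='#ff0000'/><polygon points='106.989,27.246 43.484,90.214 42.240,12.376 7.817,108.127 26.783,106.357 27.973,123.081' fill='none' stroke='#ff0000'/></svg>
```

G21
G90
G0 X56.708 Y77.721
M3 S874
G1 X115.891 Y77.721 F1373
G1 X115.891 Y29.371
G1 X56.708 Y29.371
G1 X56.708 Y77.721
G0 X34.940 Y128.887
M3 S874
G1 X38.006 Y122.416 F1373
G1 X39.345 Y113.465
G1 X40.059 Y102.799
G1 X41.250 Y91.183
G1 X44.019 Y79.384
G1 X49.468 Y68.167
G0 X118.707 Y63.770
M3 S874
G1 X70.719 Y11.856 F1373
G1 X116.797 Y6.222
G1 X27.950 Y66.601
G1 X16.909 Y121.058
G0 X106.989 Y119.087
M3 S874
G1 X43.484 Y56.119 F1373
G1 X42.240 Y133.957
G1 X7.817 Y38.206
G1 X26.783 Y39.976
G1 X27.973 Y23.252
G1 X106.989 Y119.087
M5
G0 X0.000 Y0.000

1 u = 1 mm; y_m = 146.333 − y.

[1] `<polygon>` rectangle, #ff0000→cut S874 F1373: (56.708,77.721) → (115.891,77.721) → (115.891,29.371) → (56.708,29.371) → (56.708,77.721) (closed)

[2] `<path>` cubic bezier, #ff0000→cut S874 F1373: (34.940,128.887) → (38.006,122.416) → (39.345,113.465) → (40.059,102.799) → (41.250,91.183) → (44.019,79.384) → (49.468,68.167)

[3] `<path>` open polyline, #ff0000→cut S874 F1373: (118.707,63.770) → (70.719,11.856) → (116.797,6.222) → (27.950,66.601) → (16.909,121.058)

[4] `<polygon>` closed polygon, #ff0000→cut S874 F1373: (106.989,119.087) → (43.484,56.119) → (42.240,133.957) → (7.817,38.206) → (26.783,39.976) → (27.973,23.252) → (106.989,119.087) (closed)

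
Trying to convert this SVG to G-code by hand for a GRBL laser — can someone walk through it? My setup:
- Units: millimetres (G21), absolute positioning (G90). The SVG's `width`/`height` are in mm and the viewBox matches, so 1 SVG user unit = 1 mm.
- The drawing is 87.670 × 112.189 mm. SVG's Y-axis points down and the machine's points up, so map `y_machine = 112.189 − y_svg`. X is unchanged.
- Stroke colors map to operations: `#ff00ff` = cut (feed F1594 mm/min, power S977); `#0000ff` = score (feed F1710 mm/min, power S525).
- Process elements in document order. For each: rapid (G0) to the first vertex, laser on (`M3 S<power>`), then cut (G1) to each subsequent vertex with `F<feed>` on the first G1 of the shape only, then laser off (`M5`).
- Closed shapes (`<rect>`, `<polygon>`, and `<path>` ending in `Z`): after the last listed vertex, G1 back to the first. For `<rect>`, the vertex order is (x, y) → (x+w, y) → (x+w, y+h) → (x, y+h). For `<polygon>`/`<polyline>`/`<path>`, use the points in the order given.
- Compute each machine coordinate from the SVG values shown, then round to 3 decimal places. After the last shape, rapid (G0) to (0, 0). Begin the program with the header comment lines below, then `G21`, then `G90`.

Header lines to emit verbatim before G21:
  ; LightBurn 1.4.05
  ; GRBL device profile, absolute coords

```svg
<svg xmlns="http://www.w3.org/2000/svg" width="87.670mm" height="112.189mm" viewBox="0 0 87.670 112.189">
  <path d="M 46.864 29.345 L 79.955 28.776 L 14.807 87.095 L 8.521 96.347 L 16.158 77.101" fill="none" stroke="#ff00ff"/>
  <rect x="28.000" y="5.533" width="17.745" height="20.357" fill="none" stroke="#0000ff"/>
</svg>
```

; LightBurn 1.4.05
; GRBL device profile, absolute coords
G21
G90
G0 X46.864 Y82.844
M3 S977
G1 X79.955 Y83.413 F1594
G1 X14.807 Y25.094
G1 X8.521 Y15.842
G1 X16.158 Y35.088
M5
G0 X28.000 Y106.656
M3 S525
G1 X45.745 Y106.656 F1710
G1 X45.745 Y86.299
G1 X28.000 Y86.299
G1 X28.000 Y106.656
M5
G0 X0.000 Y0.000

viewBox `0 0 87.670 112.189` with mm width/height → 1 unit = 1 mm. Flip: y_m = 112.189 − y_svg.

**Shape 1** — `<path>` open polyline, stroke `#ff00ff` → cut (S977, F1594). Machine vertices: (46.864,82.844) → (79.955,83.413) → (14.807,25.094) → (8.521,15.842) → (16.158,35.088). Open path.

**Shape 2** — `<rect>` rectangle, stroke `#0000ff` → score (S525, F1710). Machine vertices: (28.000,106.656) → (45.745,106.656) → (45.745,86.299) → (28.000,86.299) → (28.000,106.656). Closed: final G1 returns to the first vertex.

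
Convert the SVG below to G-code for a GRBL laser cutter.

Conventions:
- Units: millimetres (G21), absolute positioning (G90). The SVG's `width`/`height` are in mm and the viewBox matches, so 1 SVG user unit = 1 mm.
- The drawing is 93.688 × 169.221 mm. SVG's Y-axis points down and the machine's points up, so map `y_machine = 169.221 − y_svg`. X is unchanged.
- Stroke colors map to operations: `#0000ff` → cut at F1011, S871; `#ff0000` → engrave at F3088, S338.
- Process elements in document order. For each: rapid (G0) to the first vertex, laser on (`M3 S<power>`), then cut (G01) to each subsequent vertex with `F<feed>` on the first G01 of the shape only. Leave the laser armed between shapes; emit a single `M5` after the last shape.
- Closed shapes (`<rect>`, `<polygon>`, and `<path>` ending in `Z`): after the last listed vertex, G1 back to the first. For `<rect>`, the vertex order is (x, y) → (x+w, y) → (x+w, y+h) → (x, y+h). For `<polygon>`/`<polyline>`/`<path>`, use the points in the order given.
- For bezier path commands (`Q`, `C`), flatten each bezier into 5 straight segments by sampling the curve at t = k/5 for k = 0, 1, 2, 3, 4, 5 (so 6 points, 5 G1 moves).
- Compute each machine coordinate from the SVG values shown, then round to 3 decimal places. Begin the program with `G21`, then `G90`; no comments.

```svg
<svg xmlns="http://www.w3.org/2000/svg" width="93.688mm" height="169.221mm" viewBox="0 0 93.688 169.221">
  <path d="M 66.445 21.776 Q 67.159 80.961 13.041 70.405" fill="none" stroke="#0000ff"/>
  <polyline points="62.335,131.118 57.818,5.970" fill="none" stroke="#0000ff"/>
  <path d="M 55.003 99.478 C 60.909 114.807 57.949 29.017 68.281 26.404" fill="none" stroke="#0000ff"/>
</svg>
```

viewBox `0 0 93.688 169.221` with mm width/height → 1 unit = 1 mm. Flip: y_m = 169.221 − y_svg.

**Shape 1** — `<path>` quadratic bezier, stroke `#0000ff` → cut (S871, F1011). Control points (SVG): P0=(66.445,21.776), P1=(67.159,80.961), P2=(13.041,70.405); sampled at t=k/5. Machine vertices: (66.445,147.445) → (64.537,126.561) → (58.243,111.256) → (47.562,101.530) → (32.495,97.383) → (13.041,98.816). Open path.

**Shape 2** — `<polyline>` line segment, stroke `#0000ff` → cut (S871, F1011). Machine vertices: (62.335,38.103) → (57.818,163.251). Open path.

**Shape 3** — `<path>` cubic bezier, stroke `#0000ff` → cut (S871, F1011). Control points (SVG): P0=(55.003,99.478), P1=(60.909,114.807), P2=(57.949,29.017), P3=(68.281,26.404); sampled at t=k/5. Machine vertices: (55.003,69.743) → (57.660,71.206) → (59.253,88.090) → (60.845,111.551) → (63.500,132.742) → (68.281,142.817). Open path.

G21
G90
G0 X66.445 Y147.445
M3 S871
G01 X64.537 Y126.561 F1011
G01 X58.243 Y111.256
G01 X47.562 Y101.530
G01 X32.495 Y97.383
G01 X13.041 Y98.816
G0 X62.335 Y38.103
M3 S871
G01 X57.818 Y163.251 F1011
G0 X55.003 Y69.743
M3 S871
G01 X57.660 Y71.206 F1011
G01 X59.253 Y88.090
G01 X60.845 Y111.551
G01 X63.500 Y132.742
G01 X68.281 Y142.817
M5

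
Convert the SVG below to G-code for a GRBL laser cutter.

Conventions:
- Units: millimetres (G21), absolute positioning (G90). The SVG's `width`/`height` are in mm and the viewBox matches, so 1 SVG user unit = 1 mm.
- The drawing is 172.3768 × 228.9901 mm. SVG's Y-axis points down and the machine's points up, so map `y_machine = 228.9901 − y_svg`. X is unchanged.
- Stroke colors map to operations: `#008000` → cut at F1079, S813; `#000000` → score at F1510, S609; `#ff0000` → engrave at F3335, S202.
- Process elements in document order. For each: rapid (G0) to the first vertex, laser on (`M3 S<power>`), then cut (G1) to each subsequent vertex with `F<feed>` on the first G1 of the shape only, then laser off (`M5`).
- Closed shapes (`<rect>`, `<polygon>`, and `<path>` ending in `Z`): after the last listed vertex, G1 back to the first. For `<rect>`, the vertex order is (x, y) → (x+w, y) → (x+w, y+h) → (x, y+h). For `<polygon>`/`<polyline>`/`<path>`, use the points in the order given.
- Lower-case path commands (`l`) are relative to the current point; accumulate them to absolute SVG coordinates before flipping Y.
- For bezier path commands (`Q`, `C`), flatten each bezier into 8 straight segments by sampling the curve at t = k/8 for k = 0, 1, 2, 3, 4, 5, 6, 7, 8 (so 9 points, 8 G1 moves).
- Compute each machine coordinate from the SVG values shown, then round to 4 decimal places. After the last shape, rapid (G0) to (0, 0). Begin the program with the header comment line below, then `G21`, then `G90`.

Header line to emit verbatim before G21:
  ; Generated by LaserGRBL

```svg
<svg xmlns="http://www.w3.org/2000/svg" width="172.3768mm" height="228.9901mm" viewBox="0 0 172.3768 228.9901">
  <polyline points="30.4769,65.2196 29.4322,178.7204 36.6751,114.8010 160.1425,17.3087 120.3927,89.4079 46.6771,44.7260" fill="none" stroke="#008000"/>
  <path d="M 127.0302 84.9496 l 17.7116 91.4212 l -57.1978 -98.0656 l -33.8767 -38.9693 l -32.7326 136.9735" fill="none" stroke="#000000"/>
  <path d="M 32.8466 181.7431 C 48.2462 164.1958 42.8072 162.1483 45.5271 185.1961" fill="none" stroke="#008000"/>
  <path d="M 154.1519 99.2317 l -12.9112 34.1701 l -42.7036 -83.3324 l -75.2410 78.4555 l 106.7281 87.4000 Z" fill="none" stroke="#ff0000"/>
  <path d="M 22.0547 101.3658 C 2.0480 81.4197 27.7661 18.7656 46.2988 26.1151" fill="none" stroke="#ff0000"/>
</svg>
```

; Generated by LaserGRBL
G21
G90
G0 X30.4769 Y163.7705
M3 S813
G1 X29.4322 Y50.2697 F1079
G1 X36.6751 Y114.1891
G1 X160.1425 Y211.6814
G1 X120.3927 Y139.5822
G1 X46.6771 Y184.2641
M5
G0 X127.0302 Y144.0405
M3 S609
G1 X144.7418 Y52.6193 F1510
G1 X87.5440 Y150.6849
G1 X53.6673 Y189.6542
G1 X20.9347 Y52.6807
M5
G0 X32.8466 Y47.2470
M3 S813
G1 X37.7013 Y53.0819 F1079
G1 X40.9421 Y57.3513
G1 X42.9090 Y59.9427
G1 X43.9417 Y60.7437
G1 X44.3801 Y59.6417
G1 X44.5639 Y56.5244
G1 X44.8330 Y51.2793
G1 X45.5271 Y43.7940
M5
G0 X154.1519 Y129.7584
M3 S202
G1 X141.2407 Y95.5883 F3335
G1 X98.5371 Y178.9207
G1 X23.2961 Y100.4652
G1 X130.0242 Y13.0652
G1 X154.1519 Y129.7584
M5
G0 X22.0547 Y127.6243
M3 S202
G1 X16.5922 Y136.8859 F3335
G1 X14.7964 Y148.8305
G1 X16.0471 Y162.1373
G1 X19.7245 Y175.4855
G1 X25.2084 Y187.5542
G1 X31.8787 Y197.0226
G1 X39.1156 Y202.5698
G1 X46.2988 Y202.8750
M5
G0 X0.0000 Y0.0000

1 u = 1 mm; y_m = 228.9901 − y.

[1] `<polyline>` open polyline, #008000→cut S813 F1079: (30.4769,163.7705) → (29.4322,50.2697) → (36.6751,114.1891) → (160.1425,211.6814) → (120.3927,139.5822) → (46.6771,184.2641)

[2] `<path>` open polyline, #000000→score S609 F1510: (127.0302,144.0405) → (144.7418,52.6193) → (87.5440,150.6849) → (53.6673,189.6542) → (20.9347,52.6807)

[3] `<path>` cubic bezier, #008000→cut S813 F1079: (32.8466,47.2470) → (37.7013,53.0819) → (40.9421,57.3513) → (42.9090,59.9427) → (43.9417,60.7437) → (44.3801,59.6417) → (44.5639,56.5244) → (44.8330,51.2793) → (45.5271,43.7940)

[4] `<path>` closed polygon, #ff0000→engrave S202 F3335: (154.1519,129.7584) → (141.2407,95.5883) → (98.5371,178.9207) → (23.2961,100.4652) → (130.0242,13.0652) → (154.1519,129.7584) (closed)

[5] `<path>` cubic bezier, #ff0000→engrave S202 F3335: (22.0547,127.6243) → (16.5922,136.8859) → (14.7964,148.8305) → (16.0471,162.1373) → (19.7245,175.4855) → (25.2084,187.5542) → (31.8787,197.0226) → (39.1156,202.5698) → (46.2988,202.8750)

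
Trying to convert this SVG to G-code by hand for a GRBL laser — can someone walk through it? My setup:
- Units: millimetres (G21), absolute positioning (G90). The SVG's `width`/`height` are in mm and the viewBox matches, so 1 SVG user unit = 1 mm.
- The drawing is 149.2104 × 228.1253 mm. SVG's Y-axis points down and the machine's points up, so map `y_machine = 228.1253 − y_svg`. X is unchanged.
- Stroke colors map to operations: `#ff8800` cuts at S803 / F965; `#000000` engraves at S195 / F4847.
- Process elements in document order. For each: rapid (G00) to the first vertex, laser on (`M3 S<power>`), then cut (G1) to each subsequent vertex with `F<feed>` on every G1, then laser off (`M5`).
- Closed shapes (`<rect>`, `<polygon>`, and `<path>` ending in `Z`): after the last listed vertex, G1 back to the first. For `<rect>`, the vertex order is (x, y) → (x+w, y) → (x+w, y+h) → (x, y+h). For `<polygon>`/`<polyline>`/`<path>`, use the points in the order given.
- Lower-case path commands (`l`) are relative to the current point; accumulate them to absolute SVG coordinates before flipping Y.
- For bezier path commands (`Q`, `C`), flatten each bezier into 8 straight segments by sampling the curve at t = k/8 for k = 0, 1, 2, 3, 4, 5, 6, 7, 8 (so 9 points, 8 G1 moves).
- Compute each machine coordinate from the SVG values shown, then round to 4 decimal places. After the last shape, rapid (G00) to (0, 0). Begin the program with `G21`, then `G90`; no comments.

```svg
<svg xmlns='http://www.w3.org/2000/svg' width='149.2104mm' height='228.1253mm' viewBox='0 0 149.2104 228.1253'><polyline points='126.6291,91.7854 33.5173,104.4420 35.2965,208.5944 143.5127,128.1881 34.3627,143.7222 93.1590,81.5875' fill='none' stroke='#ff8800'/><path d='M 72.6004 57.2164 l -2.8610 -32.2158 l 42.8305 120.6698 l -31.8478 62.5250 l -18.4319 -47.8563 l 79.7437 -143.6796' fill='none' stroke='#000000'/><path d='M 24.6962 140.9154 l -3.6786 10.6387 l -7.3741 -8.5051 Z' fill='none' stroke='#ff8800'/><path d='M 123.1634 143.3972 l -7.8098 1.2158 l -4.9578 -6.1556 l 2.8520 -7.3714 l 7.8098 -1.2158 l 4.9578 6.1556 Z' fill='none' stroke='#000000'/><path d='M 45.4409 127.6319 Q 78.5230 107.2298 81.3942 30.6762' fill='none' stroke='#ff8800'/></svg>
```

G21
G90
G00 X126.6291 Y136.3399
M3 S803
G1 X33.5173 Y123.6833 F965
G1 X35.2965 Y19.5309 F965
G1 X143.5127 Y99.9372 F965
G1 X34.3627 Y84.4031 F965
G1 X93.1590 Y146.5378 F965
M5
G00 X72.6004 Y170.9089
M3 S195
G1 X69.7394 Y203.1247 F4847
G1 X112.5699 Y82.4549 F4847
G1 X80.7221 Y19.9299 F4847
G1 X62.2902 Y67.7862 F4847
G1 X142.0339 Y211.4658 F4847
M5
G00 X24.6962 Y87.2099
M3 S803
G1 X21.0176 Y76.5712 F965
G1 X13.6435 Y85.0763 F965
G1 X24.6962 Y87.2099 F965
M5
G00 X123.1634 Y84.7281
M3 S195
G1 X115.3536 Y83.5123 F4847
G1 X110.3958 Y89.6679 F4847
G1 X113.2478 Y97.0393 F4847
G1 X121.0576 Y98.2551 F4847
G1 X126.0154 Y92.0995 F4847
G1 X123.1634 Y84.7281 F4847
M5
G00 X45.4409 Y100.4934
M3 S803
G1 X53.2394 Y106.4713 F965
G1 X60.0938 Y114.2039 F965
G1 X66.0041 Y123.6913 F965
G1 X70.9703 Y134.9334 F965
G1 X74.9924 Y147.9302 F965
G1 X78.0704 Y162.6818 F965
G1 X80.2044 Y179.1881 F965
G1 X81.3942 Y197.4491 F965
M5
G00 X0.0000 Y0.0000

1 u = 1 mm; y_m = 228.1253 − y.

[1] `<polyline>` open polyline, #ff8800→cut S803 F965: (126.6291,136.3399) → (33.5173,123.6833) → (35.2965,19.5309) → (143.5127,99.9372) → (34.3627,84.4031) → (93.1590,146.5378)

[2] `<path>` open polyline, #000000→engrave S195 F4847: (72.6004,170.9089) → (69.7394,203.1247) → (112.5699,82.4549) → (80.7221,19.9299) → (62.2902,67.7862) → (142.0339,211.4658)

[3] `<path>` regular polygon, #ff8800→cut S803 F965: (24.6962,87.2099) → (21.0176,76.5712) → (13.6435,85.0763) → (24.6962,87.2099) (closed)

[4] `<path>` regular polygon, #000000→engrave S195 F4847: (123.1634,84.7281) → (115.3536,83.5123) → (110.3958,89.6679) → (113.2478,97.0393) → (121.0576,98.2551) → (126.0154,92.0995) → (123.1634,84.7281) (closed)

[5] `<path>` quadratic bezier, #ff8800→cut S803 F965: (45.4409,100.4934) → (53.2394,106.4713) → (60.0938,114.2039) → (66.0041,123.6913) → (70.9703,134.9334) → (74.9924,147.9302) → (78.0704,162.6818) → (80.2044,179.1881) → (81.3942,197.4491)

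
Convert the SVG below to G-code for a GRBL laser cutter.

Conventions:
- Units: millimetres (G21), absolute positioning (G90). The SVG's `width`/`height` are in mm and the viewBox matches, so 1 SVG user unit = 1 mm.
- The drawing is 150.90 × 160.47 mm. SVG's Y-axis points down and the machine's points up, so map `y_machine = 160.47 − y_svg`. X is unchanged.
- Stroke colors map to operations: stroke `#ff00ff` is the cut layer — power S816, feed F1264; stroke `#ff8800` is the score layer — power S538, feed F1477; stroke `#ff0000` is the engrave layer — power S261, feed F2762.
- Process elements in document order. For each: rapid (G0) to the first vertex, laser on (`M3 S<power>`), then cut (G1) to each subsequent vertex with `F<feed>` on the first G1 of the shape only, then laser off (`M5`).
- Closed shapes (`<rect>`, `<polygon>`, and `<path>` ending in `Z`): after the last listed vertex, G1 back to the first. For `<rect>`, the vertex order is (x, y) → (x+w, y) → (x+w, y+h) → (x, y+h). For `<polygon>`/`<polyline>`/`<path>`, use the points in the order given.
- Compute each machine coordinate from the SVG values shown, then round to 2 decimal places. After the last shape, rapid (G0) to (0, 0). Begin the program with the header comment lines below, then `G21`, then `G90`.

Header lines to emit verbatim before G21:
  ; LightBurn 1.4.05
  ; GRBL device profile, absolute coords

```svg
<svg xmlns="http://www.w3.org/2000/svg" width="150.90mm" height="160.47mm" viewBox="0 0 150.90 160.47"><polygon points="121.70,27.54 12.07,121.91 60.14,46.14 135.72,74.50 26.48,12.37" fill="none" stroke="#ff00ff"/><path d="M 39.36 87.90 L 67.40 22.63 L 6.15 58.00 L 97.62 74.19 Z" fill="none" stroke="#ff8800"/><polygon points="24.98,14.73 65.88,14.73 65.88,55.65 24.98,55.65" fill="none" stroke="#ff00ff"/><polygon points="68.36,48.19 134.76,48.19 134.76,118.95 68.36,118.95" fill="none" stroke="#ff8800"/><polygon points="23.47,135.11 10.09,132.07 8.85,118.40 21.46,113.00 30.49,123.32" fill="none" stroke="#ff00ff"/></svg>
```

viewBox `0 0 150.90 160.47` with mm width/height → 1 unit = 1 mm. Flip: y_m = 160.47 − y_svg.

**Shape 1** — `<polygon>` closed polygon, stroke `#ff00ff` → cut (S816, F1264). Machine vertices: (121.70,132.93) → (12.07,38.56) → (60.14,114.33) → (135.72,85.97) → (26.48,148.10) → (121.70,132.93). Closed: final G1 returns to the first vertex.

**Shape 2** — `<path>` closed polygon, stroke `#ff8800` → score (S538, F1477). Machine vertices: (39.36,72.57) → (67.40,137.84) → (6.15,102.47) → (97.62,86.28) → (39.36,72.57). Closed: final G1 returns to the first vertex.

**Shape 3** — `<polygon>` rectangle, stroke `#ff00ff` → cut (S816, F1264). Machine vertices: (24.98,145.74) → (65.88,145.74) → (65.88,104.82) → (24.98,104.82) → (24.98,145.74). Closed: final G1 returns to the first vertex.

**Shape 4** — `<polygon>` rectangle, stroke `#ff8800` → score (S538, F1477). Machine vertices: (68.36,112.28) → (134.76,112.28) → (134.76,41.52) → (68.36,41.52) → (68.36,112.28). Closed: final G1 returns to the first vertex.

**Shape 5** — `<polygon>` regular polygon, stroke `#ff00ff` → cut (S816, F1264). Machine vertices: (23.47,25.36) → (10.09,28.40) → (8.85,42.07) → (21.46,47.47) → (30.49,37.15) → (23.47,25.36). Closed: final G1 returns to the first vertex.

; LightBurn 1.4.05
; GRBL device profile, absolute coords
G21
G90
G0 X121.70 Y132.93
M3 S816
G1 X12.07 Y38.56 F1264
G1 X60.14 Y114.33
G1 X135.72 Y85.97
G1 X26.48 Y148.10
G1 X121.70 Y132.93
M5
G0 X39.36 Y72.57
M3 S538
G1 X67.40 Y137.84 F1477
G1 X6.15 Y102.47
G1 X97.62 Y86.28
G1 X39.36 Y72.57
M5
G0 X24.98 Y145.74
M3 S816
G1 X65.88 Y145.74 F1264
G1 X65.88 Y104.82
G1 X24.98 Y104.82
G1 X24.98 Y145.74
M5
G0 X68.36 Y112.28
M3 S538
G1 X134.76 Y112.28 F1477
G1 X134.76 Y41.52
G1 X68.36 Y41.52
G1 X68.36 Y112.28
M5
G0 X23.47 Y25.36
M3 S816
G1 X10.09 Y28.40 F1264
G1 X8.85 Y42.07
G1 X21.46 Y47.47
G1 X30.49 Y37.15
G1 X23.47 Y25.36
M5
G0 X0.00 Y0.00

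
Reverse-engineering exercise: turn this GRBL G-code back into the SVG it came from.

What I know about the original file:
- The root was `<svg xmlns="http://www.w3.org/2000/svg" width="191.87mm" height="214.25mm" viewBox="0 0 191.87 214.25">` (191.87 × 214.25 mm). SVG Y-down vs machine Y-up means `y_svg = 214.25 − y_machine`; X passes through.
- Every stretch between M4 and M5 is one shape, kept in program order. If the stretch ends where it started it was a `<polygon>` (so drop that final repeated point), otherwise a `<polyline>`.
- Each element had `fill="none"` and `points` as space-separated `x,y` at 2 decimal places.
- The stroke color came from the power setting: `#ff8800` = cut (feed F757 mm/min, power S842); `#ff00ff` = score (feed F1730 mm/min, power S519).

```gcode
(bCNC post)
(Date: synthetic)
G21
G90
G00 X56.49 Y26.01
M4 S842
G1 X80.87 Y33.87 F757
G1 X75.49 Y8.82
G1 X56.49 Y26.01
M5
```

<svg xmlns="http://www.w3.org/2000/svg" width="191.87mm" height="214.25mm" viewBox="0 0 191.87 214.25">
  <polygon points="56.49,188.24 80.87,180.38 75.49,205.43" fill="none" stroke="#ff8800"/>
</svg>

Machine Y-up, SVG Y-down with viewBox height 214.25, so y_svg = 214.25 − y_machine; X carries over. Every run uses S842, so all elements get stroke `#ff8800` (cut).

Run 1: The run returns to its start, so emit a `<polygon>` with points (Y-flipped): 56.49,188.24 80.87,180.38 75.49,205.43.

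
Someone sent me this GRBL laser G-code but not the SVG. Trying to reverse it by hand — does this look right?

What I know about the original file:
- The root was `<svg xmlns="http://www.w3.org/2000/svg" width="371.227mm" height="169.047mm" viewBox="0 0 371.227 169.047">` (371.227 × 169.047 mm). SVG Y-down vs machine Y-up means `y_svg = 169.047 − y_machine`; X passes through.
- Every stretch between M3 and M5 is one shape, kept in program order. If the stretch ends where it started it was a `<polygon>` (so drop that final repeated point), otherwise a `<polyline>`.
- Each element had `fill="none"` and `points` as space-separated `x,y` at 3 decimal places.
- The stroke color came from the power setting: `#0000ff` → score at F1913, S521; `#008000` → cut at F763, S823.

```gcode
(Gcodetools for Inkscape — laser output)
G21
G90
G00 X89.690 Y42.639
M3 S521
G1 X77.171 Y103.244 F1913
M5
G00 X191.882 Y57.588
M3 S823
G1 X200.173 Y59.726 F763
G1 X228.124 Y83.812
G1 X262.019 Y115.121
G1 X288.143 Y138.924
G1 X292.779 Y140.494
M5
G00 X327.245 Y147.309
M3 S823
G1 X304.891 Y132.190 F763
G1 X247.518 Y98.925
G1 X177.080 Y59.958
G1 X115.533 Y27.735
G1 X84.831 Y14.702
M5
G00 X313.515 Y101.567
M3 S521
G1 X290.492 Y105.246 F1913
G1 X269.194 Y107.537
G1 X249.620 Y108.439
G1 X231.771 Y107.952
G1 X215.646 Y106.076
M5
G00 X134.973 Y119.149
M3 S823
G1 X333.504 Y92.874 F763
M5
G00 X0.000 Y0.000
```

Each laser-on run becomes one SVG element. Flip Y back into SVG space with y_svg = 169.047 − y_machine.

Run 1: S521 ⇒ score layer `#0000ff`. The run is open, so emit a `<polyline>` with points (Y-flipped): 89.690,126.408 77.171,65.803.

Run 2: S823 ⇒ cut layer `#008000`. The run is open, so emit a `<polyline>` with points (Y-flipped): 191.882,111.459 200.173,109.321 228.124,85.235 262.019,53.926 288.143,30.123 292.779,28.553.

Run 3: S823 ⇒ cut layer `#008000`. The run is open, so emit a `<polyline>` with points (Y-flipped): 327.245,21.738 304.891,36.857 247.518,70.122 177.080,109.089 115.533,141.312 84.831,154.345.

Run 4: power S521 maps to stroke `#0000ff` (score). The run is open, so emit a `<polyline>` with points (Y-flipped): 313.515,67.480 290.492,63.801 269.194,61.510 249.620,60.608 231.771,61.095 215.646,62.971.

Run 5: the run's S823 means `#008000` (cut). The run is open, so emit a `<polyline>` with points (Y-flipped): 134.973,49.898 333.504,76.173.

<svg xmlns="http://www.w3.org/2000/svg" width="371.227mm" height="169.047mm" viewBox="0 0 371.227 169.047">
  <polyline points="89.690,126.408 77.171,65.803" fill="none" stroke="#0000ff"/>
  <polyline points="191.882,111.459 200.173,109.321 228.124,85.235 262.019,53.926 288.143,30.123 292.779,28.553" fill="none" stroke="#008000"/>
  <polyline points="327.245,21.738 304.891,36.857 247.518,70.122 177.080,109.089 115.533,141.312 84.831,154.345" fill="none" stroke="#008000"/>
  <polyline points="313.515,67.480 290.492,63.801 269.194,61.510 249.620,60.608 231.771,61.095 215.646,62.971" fill="none" stroke="#0000ff"/>
  <polyline points="134.973,49.898 333.504,76.173" fill="none" stroke="#008000"/>
</svg>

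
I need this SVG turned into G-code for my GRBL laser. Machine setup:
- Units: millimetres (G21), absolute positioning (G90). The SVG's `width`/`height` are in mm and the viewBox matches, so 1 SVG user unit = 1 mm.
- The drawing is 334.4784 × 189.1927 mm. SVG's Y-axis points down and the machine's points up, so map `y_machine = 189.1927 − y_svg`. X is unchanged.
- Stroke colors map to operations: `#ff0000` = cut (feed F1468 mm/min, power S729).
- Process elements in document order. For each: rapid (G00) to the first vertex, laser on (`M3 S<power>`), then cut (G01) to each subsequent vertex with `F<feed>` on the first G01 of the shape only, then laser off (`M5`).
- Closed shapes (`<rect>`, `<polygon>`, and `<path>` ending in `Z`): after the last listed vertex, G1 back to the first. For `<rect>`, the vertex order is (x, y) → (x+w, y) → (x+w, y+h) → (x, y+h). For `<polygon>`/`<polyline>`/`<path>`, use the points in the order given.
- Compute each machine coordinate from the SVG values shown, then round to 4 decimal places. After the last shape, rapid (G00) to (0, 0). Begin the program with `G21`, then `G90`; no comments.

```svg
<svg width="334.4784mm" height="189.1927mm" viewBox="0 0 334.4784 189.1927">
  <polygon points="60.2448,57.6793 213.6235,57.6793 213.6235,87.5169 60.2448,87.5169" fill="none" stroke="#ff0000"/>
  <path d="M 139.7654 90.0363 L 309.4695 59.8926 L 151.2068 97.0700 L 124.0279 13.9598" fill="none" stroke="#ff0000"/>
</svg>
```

viewBox `0 0 334.4784 189.1927` with mm width/height → 1 unit = 1 mm. Flip: y_m = 189.1927 − y_svg.

**Shape 1** — `<polygon>` rectangle, stroke `#ff0000` → cut (S729, F1468). Machine vertices: (60.2448,131.5134) → (213.6235,131.5134) → (213.6235,101.6758) → (60.2448,101.6758) → (60.2448,131.5134). Closed: final G1 returns to the first vertex.

**Shape 2** — `<path>` open polyline, stroke `#ff0000` → cut (S729, F1468). Machine vertices: (139.7654,99.1564) → (309.4695,129.3001) → (151.2068,92.1227) → (124.0279,175.2329). Open path.

G21
G90
G00 X60.2448 Y131.5134
M3 S729
G01 X213.6235 Y131.5134 F1468
G01 X213.6235 Y101.6758
G01 X60.2448 Y101.6758
G01 X60.2448 Y131.5134
M5
G00 X139.7654 Y99.1564
M3 S729
G01 X309.4695 Y129.3001 F1468
G01 X151.2068 Y92.1227
G01 X124.0279 Y175.2329
M5
G00 X0.0000 Y0.0000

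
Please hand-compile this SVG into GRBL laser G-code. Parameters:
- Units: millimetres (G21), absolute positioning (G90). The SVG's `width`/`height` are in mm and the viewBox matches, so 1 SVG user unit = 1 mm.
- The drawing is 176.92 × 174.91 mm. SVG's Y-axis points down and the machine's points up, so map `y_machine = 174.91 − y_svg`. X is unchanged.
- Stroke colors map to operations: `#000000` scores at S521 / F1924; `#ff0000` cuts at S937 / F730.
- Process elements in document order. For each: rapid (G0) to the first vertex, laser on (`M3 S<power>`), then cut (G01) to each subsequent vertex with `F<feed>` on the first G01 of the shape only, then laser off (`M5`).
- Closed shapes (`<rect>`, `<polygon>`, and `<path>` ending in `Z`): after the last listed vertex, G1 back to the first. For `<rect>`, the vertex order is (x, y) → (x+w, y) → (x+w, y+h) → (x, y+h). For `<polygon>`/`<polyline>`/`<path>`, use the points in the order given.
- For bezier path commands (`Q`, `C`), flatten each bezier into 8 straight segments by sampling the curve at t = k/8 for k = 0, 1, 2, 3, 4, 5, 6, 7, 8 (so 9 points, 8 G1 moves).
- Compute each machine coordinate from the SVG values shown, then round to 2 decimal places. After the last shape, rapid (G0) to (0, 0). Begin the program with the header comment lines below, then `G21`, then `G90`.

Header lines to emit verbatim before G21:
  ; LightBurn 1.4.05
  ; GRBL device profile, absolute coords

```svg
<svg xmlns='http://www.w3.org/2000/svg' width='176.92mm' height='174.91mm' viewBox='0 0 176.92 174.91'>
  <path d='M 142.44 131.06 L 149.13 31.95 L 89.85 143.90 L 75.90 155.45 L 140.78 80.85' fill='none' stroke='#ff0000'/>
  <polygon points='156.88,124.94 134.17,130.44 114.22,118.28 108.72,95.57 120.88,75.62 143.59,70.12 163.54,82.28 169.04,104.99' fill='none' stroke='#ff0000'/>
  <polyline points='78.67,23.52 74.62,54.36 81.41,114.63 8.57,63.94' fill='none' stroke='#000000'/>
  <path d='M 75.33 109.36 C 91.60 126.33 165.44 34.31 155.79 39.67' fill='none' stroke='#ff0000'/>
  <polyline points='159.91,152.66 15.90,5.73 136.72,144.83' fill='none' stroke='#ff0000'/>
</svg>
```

; LightBurn 1.4.05
; GRBL device profile, absolute coords
G21
G90
G0 X142.44 Y43.85
M3 S937
G01 X149.13 Y142.96 F730
G01 X89.85 Y31.01
G01 X75.90 Y19.46
G01 X140.78 Y94.06
M5
G0 X156.88 Y49.97
M3 S937
G01 X134.17 Y44.47 F730
G01 X114.22 Y56.63
G01 X108.72 Y79.34
G01 X120.88 Y99.29
G01 X143.59 Y104.79
G01 X163.54 Y92.63
G01 X169.04 Y69.92
G01 X156.88 Y49.97
M5
G0 X78.67 Y151.39
M3 S521
G01 X74.62 Y120.55 F1924
G01 X81.41 Y60.28
G01 X8.57 Y110.97
M5
G0 X75.33 Y65.55
M3 S937
G01 X83.85 Y63.89 F730
G01 X96.12 Y70.03
G01 X110.48 Y81.56
G01 X125.28 Y96.04
G01 X138.86 Y111.07
G01 X149.58 Y124.23
G01 X155.77 Y133.09
G01 X155.79 Y135.24
M5
G0 X159.91 Y22.25
M3 S937
G01 X15.90 Y169.18 F730
G01 X136.72 Y30.08
M5
G0 X0.00 Y0.00

Since the viewBox matches the mm dimensions, user units are millimetres directly. The only transform is the Y-flip y_m = 174.91 − y_svg.

Shape 1 is a open polyline drawn with `<path>`. Its stroke #ff0000 means cut at S937, F730. After flipping Y the toolpath is (142.44,43.85) → (149.13,142.96) → (89.85,31.01) → (75.90,19.46) → (140.78,94.06).

Shape 2 is a regular polygon drawn with `<polygon>`. Its stroke #ff0000 means cut at S937, F730. After flipping Y the toolpath is (156.88,49.97) → (134.17,44.47) → (114.22,56.63) → (108.72,79.34) → (120.88,99.29) → (143.59,104.79) → (163.54,92.63) → (169.04,69.92) → (156.88,49.97), returning to the start.

Shape 3 is a open polyline drawn with `<polyline>`. Its stroke #000000 means score at S521, F1924. After flipping Y the toolpath is (78.67,151.39) → (74.62,120.55) → (81.41,60.28) → (8.57,110.97).

Shape 4 is a cubic bezier drawn with `<path>`. Its stroke #ff0000 means cut at S937, F730. After flipping Y the toolpath is (75.33,65.55) → (83.85,63.89) → (96.12,70.03) → (110.48,81.56) → (125.28,96.04) → (138.86,111.07) → (149.58,124.23) → (155.77,133.09) → (155.79,135.24).

Shape 5 is a open polyline drawn with `<polyline>`. Its stroke #ff0000 means cut at S937, F730. After flipping Y the toolpath is (159.91,22.25) → (15.90,169.18) → (136.72,30.08).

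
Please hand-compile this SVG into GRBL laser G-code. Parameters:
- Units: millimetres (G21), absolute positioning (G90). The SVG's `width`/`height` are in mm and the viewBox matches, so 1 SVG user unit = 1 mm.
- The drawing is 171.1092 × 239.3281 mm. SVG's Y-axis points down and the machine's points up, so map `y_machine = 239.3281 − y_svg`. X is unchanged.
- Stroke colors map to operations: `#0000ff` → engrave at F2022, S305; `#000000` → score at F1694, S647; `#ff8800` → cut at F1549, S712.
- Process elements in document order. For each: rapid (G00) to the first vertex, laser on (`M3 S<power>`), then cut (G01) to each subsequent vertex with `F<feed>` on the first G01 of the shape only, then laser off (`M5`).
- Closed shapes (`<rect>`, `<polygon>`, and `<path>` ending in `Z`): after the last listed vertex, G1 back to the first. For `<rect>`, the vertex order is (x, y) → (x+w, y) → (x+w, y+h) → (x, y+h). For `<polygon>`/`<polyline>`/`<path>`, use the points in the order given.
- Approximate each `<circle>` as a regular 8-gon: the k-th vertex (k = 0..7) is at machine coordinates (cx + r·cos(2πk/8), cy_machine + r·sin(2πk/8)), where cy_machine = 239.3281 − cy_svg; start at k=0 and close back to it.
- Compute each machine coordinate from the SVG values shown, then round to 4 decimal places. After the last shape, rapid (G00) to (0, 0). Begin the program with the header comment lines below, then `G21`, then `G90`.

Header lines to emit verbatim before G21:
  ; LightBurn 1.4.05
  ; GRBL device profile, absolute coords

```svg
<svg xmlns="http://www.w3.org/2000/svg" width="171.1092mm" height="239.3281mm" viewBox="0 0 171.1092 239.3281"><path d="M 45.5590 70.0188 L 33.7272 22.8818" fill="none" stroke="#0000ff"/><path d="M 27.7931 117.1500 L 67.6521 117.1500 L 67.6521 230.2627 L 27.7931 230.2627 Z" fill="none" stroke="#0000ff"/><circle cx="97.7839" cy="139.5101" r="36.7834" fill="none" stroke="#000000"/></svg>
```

; LightBurn 1.4.05
; GRBL device profile, absolute coords
G21
G90
G00 X45.5590 Y169.3093
M3 S305
G01 X33.7272 Y216.4463 F2022
M5
G00 X27.7931 Y122.1781
M3 S305
G01 X67.6521 Y122.1781 F2022
G01 X67.6521 Y9.0654
G01 X27.7931 Y9.0654
G01 X27.7931 Y122.1781
M5
G00 X134.5673 Y99.8180
M3 S647
G01 X123.7937 Y125.8278 F1694
G01 X97.7839 Y136.6014
G01 X71.7741 Y125.8278
G01 X61.0005 Y99.8180
G01 X71.7741 Y73.8082
G01 X97.7839 Y63.0346
G01 X123.7937 Y73.8082
G01 X134.5673 Y99.8180
M5
G00 X0.0000 Y0.0000

Since the viewBox matches the mm dimensions, user units are millimetres directly. The only transform is the Y-flip y_m = 239.3281 − y_svg.

Shape 1 is a line segment drawn with `<path>`. Its stroke #0000ff means engrave at S305, F2022. After flipping Y the toolpath is (45.5590,169.3093) → (33.7272,216.4463).

Shape 2 is a rectangle drawn with `<path>`. Its stroke #0000ff means engrave at S305, F2022. After flipping Y the toolpath is (27.7931,122.1781) → (67.6521,122.1781) → (67.6521,9.0654) → (27.7931,9.0654) → (27.7931,122.1781), returning to the start.

Shape 3 is a circle drawn with `<circle>`. Its stroke #000000 means score at S647, F1694. After flipping Y the toolpath is (134.5673,99.8180) → (123.7937,125.8278) → (97.7839,136.6014) → (71.7741,125.8278) → (61.0005,99.8180) → (71.7741,73.8082) → (97.7839,63.0346) → (123.7937,73.8082) → (134.5673,99.8180), returning to the start.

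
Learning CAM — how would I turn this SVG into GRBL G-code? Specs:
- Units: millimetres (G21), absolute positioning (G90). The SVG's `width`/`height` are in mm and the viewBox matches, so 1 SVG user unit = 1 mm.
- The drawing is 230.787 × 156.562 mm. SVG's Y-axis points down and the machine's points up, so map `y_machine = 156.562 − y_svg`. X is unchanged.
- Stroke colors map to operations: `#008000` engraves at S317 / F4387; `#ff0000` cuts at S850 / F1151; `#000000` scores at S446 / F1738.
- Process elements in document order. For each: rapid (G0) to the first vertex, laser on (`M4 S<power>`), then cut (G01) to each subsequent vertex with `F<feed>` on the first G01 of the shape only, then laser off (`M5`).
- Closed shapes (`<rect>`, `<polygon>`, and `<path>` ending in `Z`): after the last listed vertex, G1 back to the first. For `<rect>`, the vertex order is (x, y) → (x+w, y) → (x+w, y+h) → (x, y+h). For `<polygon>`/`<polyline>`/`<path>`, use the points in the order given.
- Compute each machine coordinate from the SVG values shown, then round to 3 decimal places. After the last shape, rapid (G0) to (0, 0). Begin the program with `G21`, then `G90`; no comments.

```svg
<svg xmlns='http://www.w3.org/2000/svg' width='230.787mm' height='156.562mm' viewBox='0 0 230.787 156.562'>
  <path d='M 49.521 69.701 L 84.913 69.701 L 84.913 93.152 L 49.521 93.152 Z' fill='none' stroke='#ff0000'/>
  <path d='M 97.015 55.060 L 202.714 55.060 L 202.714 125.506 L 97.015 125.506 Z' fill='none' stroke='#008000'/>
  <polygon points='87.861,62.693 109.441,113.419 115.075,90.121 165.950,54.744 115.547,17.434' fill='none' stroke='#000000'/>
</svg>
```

G21
G90
G0 X49.521 Y86.861
M4 S850
G01 X84.913 Y86.861 F1151
G01 X84.913 Y63.410
G01 X49.521 Y63.410
G01 X49.521 Y86.861
M5
G0 X97.015 Y101.502
M4 S317
G01 X202.714 Y101.502 F4387
G01 X202.714 Y31.056
G01 X97.015 Y31.056
G01 X97.015 Y101.502
M5
G0 X87.861 Y93.869
M4 S446
G01 X109.441 Y43.143 F1738
G01 X115.075 Y66.441
G01 X165.950 Y101.818
G01 X115.547 Y139.128
G01 X87.861 Y93.869
M5
G0 X0.000 Y0.000

Since the viewBox matches the mm dimensions, user units are millimetres directly. The only transform is the Y-flip y_m = 156.562 − y_svg.

Shape 1 is a rectangle drawn with `<path>`. Its stroke #ff0000 means cut at S850, F1151. After flipping Y the toolpath is (49.521,86.861) → (84.913,86.861) → (84.913,63.410) → (49.521,63.410) → (49.521,86.861), returning to the start.

Shape 2 is a rectangle drawn with `<path>`. Its stroke #008000 means engrave at S317, F4387. After flipping Y the toolpath is (97.015,101.502) → (202.714,101.502) → (202.714,31.056) → (97.015,31.056) → (97.015,101.502), returning to the start.

Shape 3 is a closed polygon drawn with `<polygon>`. Its stroke #000000 means score at S446, F1738. After flipping Y the toolpath is (87.861,93.869) → (109.441,43.143) → (115.075,66.441) → (165.950,101.818) → (115.547,139.128) → (87.861,93.869), returning to the start.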